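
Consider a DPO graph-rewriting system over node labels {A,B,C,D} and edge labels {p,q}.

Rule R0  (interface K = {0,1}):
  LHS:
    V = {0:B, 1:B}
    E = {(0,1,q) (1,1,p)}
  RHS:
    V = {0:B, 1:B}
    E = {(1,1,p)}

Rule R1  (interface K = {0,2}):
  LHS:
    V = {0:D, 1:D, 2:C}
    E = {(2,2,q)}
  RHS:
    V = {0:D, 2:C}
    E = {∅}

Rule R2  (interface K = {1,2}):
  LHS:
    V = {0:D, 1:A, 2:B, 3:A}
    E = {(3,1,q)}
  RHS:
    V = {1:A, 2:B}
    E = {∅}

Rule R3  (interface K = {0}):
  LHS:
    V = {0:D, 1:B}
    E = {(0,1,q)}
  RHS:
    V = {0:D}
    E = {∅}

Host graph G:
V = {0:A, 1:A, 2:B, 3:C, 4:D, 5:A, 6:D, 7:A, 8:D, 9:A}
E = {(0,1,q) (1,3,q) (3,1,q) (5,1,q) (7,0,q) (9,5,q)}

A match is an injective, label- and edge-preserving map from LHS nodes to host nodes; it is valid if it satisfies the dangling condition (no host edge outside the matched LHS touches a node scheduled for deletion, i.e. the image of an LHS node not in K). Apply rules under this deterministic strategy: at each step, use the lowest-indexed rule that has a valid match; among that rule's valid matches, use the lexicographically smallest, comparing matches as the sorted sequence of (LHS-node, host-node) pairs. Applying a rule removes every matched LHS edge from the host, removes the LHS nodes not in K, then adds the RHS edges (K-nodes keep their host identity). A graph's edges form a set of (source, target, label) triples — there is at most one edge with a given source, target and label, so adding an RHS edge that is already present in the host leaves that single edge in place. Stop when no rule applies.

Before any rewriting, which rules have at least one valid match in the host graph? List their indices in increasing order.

Answer: [R2]

Derivation:
R0: no valid match — LHS pattern not found
R1: no valid match — LHS pattern not found
R2: 6 valid matches — {0↦4, 1↦0, 2↦2, 3↦7}, {0↦4, 1↦5, 2↦2, 3↦9}, {0↦6, 1↦0, 2↦2, 3↦7} (+3 more)
R3: no valid match — LHS pattern not found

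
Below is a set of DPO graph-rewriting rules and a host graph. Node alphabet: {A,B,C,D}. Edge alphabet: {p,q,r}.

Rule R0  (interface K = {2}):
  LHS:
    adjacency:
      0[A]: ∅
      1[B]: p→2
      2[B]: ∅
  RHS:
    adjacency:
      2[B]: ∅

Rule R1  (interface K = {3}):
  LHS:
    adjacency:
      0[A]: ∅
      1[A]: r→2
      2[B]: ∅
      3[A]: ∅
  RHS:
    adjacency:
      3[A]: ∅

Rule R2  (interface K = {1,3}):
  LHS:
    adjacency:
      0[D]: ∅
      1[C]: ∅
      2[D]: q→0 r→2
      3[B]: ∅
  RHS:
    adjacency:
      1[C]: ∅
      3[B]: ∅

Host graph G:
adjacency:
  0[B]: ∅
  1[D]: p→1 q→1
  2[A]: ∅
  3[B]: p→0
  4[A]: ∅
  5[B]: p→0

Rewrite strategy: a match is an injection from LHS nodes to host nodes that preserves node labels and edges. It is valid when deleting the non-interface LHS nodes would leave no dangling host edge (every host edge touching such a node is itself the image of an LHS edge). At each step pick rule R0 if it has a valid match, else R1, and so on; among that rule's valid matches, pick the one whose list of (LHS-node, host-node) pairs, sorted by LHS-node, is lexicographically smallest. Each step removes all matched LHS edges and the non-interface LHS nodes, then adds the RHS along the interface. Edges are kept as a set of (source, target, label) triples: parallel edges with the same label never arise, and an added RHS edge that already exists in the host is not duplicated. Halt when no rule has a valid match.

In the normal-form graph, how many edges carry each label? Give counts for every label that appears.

[0] host  ⇒  6 nodes, 4 edges  {1-p->1 1-q->1 3-p->0 5-p->0}
[1] R0 @ {0↦2, 1↦3, 2↦0}  ⇒  4 nodes, 3 edges  {1-p->1 1-q->1 5-p->0}
[2] R0 @ {0↦4, 1↦5, 2↦0}  ⇒  2 nodes, 2 edges  {1-p->1 1-q->1}
normal form: no rule applies after step 2
NF edges: [(1, 1, 'p'), (1, 1, 'q')]

Answer: p:1 q:1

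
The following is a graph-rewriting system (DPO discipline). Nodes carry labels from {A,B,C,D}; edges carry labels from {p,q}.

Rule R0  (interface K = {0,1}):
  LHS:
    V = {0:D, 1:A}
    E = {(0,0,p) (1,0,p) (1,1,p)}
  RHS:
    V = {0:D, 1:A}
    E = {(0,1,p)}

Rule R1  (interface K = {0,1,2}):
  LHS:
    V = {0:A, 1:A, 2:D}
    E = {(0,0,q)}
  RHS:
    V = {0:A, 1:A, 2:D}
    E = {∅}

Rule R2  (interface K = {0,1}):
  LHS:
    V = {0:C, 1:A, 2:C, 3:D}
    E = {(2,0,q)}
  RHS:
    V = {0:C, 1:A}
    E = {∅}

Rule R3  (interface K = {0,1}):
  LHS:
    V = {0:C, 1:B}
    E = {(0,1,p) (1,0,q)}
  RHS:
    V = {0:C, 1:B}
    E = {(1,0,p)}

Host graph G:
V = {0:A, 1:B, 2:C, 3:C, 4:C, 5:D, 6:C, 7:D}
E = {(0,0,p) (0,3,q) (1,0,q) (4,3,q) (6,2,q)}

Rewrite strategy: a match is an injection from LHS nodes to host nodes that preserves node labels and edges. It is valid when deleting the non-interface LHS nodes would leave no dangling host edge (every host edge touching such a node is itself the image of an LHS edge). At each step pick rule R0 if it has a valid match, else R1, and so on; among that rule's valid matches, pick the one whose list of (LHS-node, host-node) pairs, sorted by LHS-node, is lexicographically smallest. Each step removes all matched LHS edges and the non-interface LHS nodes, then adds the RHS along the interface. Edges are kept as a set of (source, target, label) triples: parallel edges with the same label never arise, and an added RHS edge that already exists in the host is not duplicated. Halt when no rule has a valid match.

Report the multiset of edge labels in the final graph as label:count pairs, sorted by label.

Answer: p:1 q:2

Derivation:
[0] host  ⇒  8 nodes, 5 edges  {0-p->0 0-q->3 1-q->0 4-q->3 6-q->2}
[1] R2 @ {0↦2, 1↦0, 2↦6, 3↦5}  ⇒  6 nodes, 4 edges  {0-p->0 0-q->3 1-q->0 4-q->3}
[2] R2 @ {0↦3, 1↦0, 2↦4, 3↦7}  ⇒  4 nodes, 3 edges  {0-p->0 0-q->3 1-q->0}
halt: no rule applies after step 2
NF edges: [(0, 0, 'p'), (0, 3, 'q'), (1, 0, 'q')]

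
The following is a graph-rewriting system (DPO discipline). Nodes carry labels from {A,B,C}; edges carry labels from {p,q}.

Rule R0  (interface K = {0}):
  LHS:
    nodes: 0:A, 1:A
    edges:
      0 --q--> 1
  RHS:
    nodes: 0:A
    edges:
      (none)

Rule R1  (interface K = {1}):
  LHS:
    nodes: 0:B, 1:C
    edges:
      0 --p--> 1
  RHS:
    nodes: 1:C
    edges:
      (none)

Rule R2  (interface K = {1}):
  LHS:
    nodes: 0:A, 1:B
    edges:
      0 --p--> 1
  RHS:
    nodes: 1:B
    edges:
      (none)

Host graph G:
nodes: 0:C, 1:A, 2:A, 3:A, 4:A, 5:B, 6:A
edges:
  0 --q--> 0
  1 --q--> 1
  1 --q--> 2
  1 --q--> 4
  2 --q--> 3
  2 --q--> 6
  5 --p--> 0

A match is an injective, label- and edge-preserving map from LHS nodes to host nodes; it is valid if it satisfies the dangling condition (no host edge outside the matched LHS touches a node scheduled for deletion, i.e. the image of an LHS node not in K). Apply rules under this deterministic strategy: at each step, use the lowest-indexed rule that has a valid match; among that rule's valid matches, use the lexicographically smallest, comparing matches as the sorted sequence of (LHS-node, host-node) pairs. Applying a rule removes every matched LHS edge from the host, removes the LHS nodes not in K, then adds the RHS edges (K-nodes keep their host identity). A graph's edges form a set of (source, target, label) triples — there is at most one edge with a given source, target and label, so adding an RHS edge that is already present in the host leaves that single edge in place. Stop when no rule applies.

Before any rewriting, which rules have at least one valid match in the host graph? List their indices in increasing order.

Answer: [R0,R1]

Steps:
R0: 3 valid matches — {0↦1, 1↦4}, {0↦2, 1↦3}, {0↦2, 1↦6}
R1: 1 valid match — {0↦5, 1↦0}
R2: no valid match — LHS pattern not found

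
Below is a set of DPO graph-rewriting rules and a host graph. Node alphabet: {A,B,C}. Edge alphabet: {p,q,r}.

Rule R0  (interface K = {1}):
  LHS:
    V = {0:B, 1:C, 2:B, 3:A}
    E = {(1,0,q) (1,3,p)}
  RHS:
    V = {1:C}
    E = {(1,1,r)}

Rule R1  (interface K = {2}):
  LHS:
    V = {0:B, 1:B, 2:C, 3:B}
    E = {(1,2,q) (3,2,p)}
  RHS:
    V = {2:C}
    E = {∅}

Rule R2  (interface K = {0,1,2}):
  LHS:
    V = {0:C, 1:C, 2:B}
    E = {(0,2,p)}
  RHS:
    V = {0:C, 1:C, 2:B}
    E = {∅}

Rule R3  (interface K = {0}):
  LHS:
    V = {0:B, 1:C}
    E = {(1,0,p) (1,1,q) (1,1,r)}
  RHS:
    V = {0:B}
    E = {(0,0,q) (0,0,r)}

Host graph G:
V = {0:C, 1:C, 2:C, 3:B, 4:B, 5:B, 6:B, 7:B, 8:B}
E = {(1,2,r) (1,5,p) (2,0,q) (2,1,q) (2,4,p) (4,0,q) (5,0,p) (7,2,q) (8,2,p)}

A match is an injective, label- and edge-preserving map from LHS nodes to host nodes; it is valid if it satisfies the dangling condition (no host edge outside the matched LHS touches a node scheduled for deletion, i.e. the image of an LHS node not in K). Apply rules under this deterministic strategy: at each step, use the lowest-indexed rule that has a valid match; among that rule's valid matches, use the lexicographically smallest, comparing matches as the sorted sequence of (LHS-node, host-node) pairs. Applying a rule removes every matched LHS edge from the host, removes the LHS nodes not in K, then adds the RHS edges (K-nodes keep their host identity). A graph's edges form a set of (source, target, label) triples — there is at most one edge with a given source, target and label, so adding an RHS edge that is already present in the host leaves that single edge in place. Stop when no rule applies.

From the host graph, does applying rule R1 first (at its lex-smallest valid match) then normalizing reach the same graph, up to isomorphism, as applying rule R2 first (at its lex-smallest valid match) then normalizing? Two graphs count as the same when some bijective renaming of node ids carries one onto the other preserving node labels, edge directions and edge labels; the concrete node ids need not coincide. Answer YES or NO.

branch R1-first: apply at {0↦3, 1↦7, 2↦2, 3↦8} → |E|=7, then 3 more step(s) → NF |V|=3 |E|=3 V={0:C, 1:C, 2:C} E=1-r->2 2-q->0 2-q->1
branch R2-first: apply at {0↦1, 1↦0, 2↦5} → |E|=8, then 3 more step(s) → NF |V|=3 |E|=3 V={0:C, 1:C, 2:C} E=1-r->2 2-q->0 2-q->1
graphs isomorphic (equal up to label-preserving node renaming)

Answer: YES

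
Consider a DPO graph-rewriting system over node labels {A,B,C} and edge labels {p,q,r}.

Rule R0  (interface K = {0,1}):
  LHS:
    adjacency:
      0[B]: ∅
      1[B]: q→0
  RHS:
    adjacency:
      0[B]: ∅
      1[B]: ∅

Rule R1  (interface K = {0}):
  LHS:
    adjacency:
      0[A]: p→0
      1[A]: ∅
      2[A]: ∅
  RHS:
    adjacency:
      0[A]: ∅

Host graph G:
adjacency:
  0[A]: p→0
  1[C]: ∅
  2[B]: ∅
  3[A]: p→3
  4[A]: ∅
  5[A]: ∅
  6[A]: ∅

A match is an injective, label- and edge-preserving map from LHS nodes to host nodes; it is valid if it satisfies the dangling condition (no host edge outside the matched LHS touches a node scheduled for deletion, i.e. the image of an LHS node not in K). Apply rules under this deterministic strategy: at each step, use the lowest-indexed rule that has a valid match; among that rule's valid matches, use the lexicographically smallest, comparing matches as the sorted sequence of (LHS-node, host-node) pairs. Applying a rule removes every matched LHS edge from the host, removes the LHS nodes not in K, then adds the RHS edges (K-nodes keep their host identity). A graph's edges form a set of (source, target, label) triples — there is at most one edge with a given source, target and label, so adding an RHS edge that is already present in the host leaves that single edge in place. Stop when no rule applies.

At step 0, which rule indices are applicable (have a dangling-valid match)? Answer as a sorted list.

Answer: [R1]

Rewrite trace:
R0: no valid match — LHS pattern not found
R1: 12 valid matches — {0↦0, 1↦4, 2↦5}, {0↦0, 1↦4, 2↦6}, {0↦0, 1↦5, 2↦4} (+9 more)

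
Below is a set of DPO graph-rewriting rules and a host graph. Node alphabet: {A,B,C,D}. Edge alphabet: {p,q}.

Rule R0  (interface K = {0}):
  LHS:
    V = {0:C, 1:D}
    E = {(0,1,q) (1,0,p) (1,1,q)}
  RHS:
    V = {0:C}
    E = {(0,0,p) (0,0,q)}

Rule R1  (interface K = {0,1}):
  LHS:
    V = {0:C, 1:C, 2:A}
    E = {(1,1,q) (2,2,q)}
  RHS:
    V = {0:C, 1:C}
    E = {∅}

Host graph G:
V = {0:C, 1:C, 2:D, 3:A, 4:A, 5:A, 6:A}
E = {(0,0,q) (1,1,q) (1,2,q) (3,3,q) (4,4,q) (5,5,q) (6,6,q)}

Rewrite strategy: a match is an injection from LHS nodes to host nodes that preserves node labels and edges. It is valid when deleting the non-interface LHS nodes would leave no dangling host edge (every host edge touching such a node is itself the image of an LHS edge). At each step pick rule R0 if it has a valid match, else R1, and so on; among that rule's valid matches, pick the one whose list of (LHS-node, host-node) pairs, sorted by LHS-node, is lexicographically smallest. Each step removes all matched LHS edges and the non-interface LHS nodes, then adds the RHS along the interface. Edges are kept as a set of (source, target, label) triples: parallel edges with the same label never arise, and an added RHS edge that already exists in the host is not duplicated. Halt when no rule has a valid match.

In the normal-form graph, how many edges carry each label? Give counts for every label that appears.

Answer: q:3

Rewrite trace:
[0] host  ⇒  7 nodes, 7 edges  {0-q->0 1-q->1 1-q->2 3-q->3 4-q->4 5-q->5 6-q->6}
[1] R1 @ {0↦0, 1↦1, 2↦3}  ⇒  6 nodes, 5 edges  {0-q->0 1-q->2 4-q->4 5-q->5 6-q->6}
[2] R1 @ {0↦1, 1↦0, 2↦4}  ⇒  5 nodes, 3 edges  {1-q->2 5-q->5 6-q->6}
final graph: no rule applies after step 2
NF edges: [(1, 2, 'q'), (5, 5, 'q'), (6, 6, 'q')]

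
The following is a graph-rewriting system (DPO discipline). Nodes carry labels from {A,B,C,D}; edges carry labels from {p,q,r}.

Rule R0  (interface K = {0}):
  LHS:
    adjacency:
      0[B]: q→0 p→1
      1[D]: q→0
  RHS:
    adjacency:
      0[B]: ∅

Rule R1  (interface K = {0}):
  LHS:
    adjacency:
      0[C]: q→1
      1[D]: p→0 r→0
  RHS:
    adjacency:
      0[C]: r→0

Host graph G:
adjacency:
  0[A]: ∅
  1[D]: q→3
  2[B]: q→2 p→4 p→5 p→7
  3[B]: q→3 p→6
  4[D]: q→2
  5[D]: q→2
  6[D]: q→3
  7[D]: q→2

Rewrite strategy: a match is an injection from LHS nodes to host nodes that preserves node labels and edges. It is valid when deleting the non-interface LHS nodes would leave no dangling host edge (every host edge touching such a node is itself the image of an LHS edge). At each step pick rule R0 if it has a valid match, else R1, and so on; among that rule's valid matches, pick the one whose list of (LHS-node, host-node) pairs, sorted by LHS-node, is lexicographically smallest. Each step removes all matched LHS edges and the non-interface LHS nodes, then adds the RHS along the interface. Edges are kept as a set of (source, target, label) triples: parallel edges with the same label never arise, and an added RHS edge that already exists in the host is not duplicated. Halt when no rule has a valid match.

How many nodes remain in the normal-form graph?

Answer: 6

Steps:
start.  V:8 E:11  edges: 1-q->3 2-q->2 2-p->4 2-p->5 2-p->7 3-q->3 3-p->6 4-q->2 5-q->2 6-q->3 7-q->2
1. fire R0 via {0↦2, 1↦4}  →  V:7 E:8  edges: 1-q->3 2-p->5 2-p->7 3-q->3 3-p->6 5-q->2 6-q->3 7-q->2
2. fire R0 via {0↦3, 1↦6}  →  V:6 E:5  edges: 1-q->3 2-p->5 2-p->7 5-q->2 7-q->2
halt: no rule applies after step 2
NF nodes: {0:A, 1:D, 2:B, 3:B, 5:D, 7:D}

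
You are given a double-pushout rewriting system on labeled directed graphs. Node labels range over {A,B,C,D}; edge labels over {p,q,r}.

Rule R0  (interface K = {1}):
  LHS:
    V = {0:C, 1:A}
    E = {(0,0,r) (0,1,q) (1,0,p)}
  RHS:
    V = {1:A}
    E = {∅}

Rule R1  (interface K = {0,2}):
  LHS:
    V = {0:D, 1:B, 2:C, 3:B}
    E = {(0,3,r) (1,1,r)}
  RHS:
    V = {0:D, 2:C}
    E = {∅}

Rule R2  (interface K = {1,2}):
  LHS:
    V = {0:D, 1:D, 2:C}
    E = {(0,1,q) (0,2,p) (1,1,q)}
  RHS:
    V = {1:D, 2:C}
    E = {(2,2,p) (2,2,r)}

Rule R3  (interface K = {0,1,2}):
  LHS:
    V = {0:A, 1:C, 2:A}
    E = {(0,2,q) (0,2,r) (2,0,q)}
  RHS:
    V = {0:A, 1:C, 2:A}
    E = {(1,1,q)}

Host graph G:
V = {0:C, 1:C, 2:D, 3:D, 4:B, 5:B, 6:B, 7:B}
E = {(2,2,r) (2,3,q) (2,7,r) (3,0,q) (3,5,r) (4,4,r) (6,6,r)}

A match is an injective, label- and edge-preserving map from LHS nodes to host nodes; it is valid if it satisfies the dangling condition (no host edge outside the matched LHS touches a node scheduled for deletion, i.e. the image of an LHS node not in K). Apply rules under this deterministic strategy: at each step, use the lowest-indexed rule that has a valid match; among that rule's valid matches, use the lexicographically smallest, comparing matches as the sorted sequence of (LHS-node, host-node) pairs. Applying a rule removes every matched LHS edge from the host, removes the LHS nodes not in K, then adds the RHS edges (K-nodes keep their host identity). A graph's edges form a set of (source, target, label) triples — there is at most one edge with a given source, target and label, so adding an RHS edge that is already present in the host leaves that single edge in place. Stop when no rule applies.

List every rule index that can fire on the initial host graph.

R0: no valid match — LHS pattern not found
R1: 8 valid matches — {0↦2, 1↦4, 2↦0, 3↦7}, {0↦2, 1↦4, 2↦1, 3↦7}, {0↦2, 1↦6, 2↦0, 3↦7} (+5 more)
R2: no valid match — LHS pattern not found
R3: no valid match — LHS pattern not found

Answer: [R1]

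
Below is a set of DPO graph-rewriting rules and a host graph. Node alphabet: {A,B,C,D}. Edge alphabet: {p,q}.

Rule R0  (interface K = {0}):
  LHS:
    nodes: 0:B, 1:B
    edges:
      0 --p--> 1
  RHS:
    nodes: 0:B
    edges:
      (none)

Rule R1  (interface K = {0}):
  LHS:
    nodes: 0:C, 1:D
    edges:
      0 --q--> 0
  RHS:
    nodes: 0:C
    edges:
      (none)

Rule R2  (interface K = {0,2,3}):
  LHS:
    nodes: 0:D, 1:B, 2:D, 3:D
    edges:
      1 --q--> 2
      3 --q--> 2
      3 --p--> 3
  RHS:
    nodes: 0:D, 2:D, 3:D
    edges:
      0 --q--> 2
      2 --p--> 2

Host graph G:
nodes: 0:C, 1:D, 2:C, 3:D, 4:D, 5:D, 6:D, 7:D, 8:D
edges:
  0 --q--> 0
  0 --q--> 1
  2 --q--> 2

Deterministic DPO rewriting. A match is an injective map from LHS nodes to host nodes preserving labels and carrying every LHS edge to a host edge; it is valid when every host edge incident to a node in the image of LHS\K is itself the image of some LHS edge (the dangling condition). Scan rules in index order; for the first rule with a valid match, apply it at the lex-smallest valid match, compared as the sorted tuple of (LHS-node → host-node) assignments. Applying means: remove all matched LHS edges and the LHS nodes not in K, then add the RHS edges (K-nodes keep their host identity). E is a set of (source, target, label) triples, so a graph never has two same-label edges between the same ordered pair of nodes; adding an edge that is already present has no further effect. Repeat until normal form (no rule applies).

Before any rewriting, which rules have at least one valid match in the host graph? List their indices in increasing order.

R0: no valid match — LHS pattern not found
R1: 12 valid matches — {0↦0, 1↦3}, {0↦0, 1↦4}, {0↦0, 1↦5} (+9 more)
R2: no valid match — LHS pattern not found

Answer: [R1]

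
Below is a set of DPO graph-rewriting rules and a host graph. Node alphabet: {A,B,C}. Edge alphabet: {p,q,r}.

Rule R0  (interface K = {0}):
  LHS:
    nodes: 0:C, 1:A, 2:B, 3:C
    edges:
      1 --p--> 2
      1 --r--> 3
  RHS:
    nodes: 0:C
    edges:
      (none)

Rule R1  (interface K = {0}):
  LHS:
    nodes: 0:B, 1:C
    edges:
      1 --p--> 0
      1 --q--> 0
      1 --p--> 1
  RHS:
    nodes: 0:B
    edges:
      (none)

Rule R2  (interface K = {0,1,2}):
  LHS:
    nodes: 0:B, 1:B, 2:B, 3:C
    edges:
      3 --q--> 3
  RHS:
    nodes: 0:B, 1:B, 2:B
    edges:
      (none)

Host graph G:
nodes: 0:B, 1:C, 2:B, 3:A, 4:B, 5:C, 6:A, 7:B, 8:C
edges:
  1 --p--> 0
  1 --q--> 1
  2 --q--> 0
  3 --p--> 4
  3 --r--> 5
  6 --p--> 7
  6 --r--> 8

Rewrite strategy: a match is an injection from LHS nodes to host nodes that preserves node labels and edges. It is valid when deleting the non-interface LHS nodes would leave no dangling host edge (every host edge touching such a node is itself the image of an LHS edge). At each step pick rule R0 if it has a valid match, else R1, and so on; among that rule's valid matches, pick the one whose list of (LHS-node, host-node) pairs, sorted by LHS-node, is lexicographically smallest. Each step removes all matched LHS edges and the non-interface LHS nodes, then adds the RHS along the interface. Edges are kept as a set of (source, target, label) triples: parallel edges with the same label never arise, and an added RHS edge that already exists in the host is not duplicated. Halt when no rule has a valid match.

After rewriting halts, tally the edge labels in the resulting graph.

Answer: p:1 q:2

Rewrite trace:
initial: |V|=9 |E|=7  E = 1-p->0 1-q->1 2-q->0 3-p->4 3-r->5 6-p->7 6-r->8
step 1: apply R0 at {0↦1, 1↦3, 2↦4, 3↦5}  → |V|=6 |E|=5  E = 1-p->0 1-q->1 2-q->0 6-p->7 6-r->8
step 2: apply R0 at {0↦1, 1↦6, 2↦7, 3↦8}  → |V|=3 |E|=3  E = 1-p->0 1-q->1 2-q->0
halt: no rule applies after step 2
NF edges: [(1, 0, 'p'), (1, 1, 'q'), (2, 0, 'q')]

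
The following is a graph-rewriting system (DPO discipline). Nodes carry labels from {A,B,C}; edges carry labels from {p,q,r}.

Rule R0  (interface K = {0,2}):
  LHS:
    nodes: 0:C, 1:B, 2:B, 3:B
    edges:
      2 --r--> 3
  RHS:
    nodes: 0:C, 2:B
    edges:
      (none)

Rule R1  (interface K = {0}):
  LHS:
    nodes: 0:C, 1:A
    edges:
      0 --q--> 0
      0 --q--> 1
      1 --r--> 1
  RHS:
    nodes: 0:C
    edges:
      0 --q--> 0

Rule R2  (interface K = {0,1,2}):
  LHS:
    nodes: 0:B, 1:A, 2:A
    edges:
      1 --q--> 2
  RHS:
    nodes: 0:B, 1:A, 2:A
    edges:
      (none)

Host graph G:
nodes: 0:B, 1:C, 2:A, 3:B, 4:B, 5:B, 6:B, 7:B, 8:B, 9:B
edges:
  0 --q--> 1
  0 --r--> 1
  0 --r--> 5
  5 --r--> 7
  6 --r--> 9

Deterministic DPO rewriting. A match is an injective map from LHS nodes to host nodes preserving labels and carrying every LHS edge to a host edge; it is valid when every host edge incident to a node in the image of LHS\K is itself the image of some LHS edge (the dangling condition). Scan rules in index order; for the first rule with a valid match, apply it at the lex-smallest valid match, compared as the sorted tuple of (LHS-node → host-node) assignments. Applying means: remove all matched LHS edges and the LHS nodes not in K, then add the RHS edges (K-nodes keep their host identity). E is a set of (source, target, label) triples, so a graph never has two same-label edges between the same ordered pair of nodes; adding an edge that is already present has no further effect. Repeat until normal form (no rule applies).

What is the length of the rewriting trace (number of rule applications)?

Answer: 3

Steps:
start.  V:10 E:5  edges: 0-q->1 0-r->1 0-r->5 5-r->7 6-r->9
1. fire R0 via {0↦1, 1↦3, 2↦5, 3↦7}  →  V:8 E:4  edges: 0-q->1 0-r->1 0-r->5 6-r->9
2. fire R0 via {0↦1, 1↦4, 2↦0, 3↦5}  →  V:6 E:3  edges: 0-q->1 0-r->1 6-r->9
3. fire R0 via {0↦1, 1↦8, 2↦6, 3↦9}  →  V:4 E:2  edges: 0-q->1 0-r->1
final graph: no rule applies after step 3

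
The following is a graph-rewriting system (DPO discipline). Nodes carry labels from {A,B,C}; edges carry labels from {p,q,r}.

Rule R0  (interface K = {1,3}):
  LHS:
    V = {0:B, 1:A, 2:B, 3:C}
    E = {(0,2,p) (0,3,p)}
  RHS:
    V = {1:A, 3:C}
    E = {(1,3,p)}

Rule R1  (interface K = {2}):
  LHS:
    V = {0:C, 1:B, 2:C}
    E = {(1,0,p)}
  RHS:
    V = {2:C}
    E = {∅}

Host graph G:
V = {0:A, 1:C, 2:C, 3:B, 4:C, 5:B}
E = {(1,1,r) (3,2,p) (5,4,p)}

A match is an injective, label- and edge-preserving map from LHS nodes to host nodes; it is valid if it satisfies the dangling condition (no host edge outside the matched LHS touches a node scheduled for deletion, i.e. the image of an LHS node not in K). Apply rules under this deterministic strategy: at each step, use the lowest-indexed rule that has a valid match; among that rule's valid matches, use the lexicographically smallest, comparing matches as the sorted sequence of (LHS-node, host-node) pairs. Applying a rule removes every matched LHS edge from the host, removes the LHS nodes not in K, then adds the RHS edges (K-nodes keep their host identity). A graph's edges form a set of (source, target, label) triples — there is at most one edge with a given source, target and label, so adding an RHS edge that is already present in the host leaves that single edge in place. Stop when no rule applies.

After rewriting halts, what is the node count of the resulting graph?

Answer: 2

Derivation:
initial: |V|=6 |E|=3  E = 1-r->1 3-p->2 5-p->4
step 1: apply R1 at {0↦2, 1↦3, 2↦1}  → |V|=4 |E|=2  E = 1-r->1 5-p->4
step 2: apply R1 at {0↦4, 1↦5, 2↦1}  → |V|=2 |E|=1  E = 1-r->1
halt: no rule applies after step 2
NF nodes: {0:A, 1:C}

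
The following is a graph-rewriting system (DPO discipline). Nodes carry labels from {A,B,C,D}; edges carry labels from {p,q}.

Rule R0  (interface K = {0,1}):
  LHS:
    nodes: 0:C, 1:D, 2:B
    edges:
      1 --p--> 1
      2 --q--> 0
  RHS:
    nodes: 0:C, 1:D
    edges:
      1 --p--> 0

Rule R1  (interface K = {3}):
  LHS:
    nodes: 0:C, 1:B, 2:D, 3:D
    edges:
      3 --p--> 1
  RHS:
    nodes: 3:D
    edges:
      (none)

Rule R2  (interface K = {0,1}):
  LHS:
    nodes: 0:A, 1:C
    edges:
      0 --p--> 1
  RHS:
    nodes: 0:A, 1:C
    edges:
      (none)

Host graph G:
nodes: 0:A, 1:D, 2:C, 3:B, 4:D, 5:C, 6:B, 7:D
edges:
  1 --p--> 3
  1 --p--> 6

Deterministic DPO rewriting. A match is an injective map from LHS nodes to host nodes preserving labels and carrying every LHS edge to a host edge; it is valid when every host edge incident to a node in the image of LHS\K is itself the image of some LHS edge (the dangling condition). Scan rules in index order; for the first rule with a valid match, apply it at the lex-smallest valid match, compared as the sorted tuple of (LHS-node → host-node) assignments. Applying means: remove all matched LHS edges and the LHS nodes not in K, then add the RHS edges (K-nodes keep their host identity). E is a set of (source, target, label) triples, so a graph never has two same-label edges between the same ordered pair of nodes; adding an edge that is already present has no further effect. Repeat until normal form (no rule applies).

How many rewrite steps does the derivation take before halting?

start.  V:8 E:2  edges: 1-p->3 1-p->6
1. fire R1 via {0↦2, 1↦3, 2↦4, 3↦1}  →  V:5 E:1  edges: 1-p->6
2. fire R1 via {0↦5, 1↦6, 2↦7, 3↦1}  →  V:2 E:0  edges: ∅
normal form: no rule applies after step 2

Answer: 2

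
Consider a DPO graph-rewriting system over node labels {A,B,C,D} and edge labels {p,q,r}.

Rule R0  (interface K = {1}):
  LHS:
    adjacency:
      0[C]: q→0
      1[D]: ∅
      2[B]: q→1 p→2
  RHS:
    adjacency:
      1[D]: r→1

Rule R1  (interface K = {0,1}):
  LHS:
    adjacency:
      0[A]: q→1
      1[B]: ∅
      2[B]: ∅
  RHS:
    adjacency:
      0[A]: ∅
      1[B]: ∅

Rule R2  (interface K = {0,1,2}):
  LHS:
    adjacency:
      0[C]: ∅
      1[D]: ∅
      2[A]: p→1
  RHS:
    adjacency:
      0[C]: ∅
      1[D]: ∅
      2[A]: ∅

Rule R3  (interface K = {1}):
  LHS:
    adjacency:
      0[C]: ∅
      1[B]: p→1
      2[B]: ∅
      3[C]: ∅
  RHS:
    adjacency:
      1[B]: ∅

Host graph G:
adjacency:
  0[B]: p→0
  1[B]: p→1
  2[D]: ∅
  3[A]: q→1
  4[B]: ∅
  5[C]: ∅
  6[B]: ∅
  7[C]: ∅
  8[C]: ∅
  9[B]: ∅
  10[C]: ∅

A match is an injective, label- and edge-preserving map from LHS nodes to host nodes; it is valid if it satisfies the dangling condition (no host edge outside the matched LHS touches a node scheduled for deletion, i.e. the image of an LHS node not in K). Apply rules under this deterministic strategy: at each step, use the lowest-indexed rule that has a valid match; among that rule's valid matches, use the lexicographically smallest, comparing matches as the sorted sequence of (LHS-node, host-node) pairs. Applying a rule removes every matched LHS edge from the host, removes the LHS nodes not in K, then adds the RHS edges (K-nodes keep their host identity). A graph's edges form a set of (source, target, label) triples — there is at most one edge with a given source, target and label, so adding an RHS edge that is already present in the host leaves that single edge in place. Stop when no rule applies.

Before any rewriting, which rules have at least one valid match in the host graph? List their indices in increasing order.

R0: no valid match — LHS pattern not found
R1: 3 valid matches — {0↦3, 1↦1, 2↦4}, {0↦3, 1↦1, 2↦6}, {0↦3, 1↦1, 2↦9}
R2: no valid match — LHS pattern not found
R3: 72 valid matches — {0↦5, 1↦0, 2↦4, 3↦7}, {0↦5, 1↦0, 2↦4, 3↦8}, {0↦5, 1↦0, 2↦4, 3↦10} (+69 more)

Answer: [R1,R3]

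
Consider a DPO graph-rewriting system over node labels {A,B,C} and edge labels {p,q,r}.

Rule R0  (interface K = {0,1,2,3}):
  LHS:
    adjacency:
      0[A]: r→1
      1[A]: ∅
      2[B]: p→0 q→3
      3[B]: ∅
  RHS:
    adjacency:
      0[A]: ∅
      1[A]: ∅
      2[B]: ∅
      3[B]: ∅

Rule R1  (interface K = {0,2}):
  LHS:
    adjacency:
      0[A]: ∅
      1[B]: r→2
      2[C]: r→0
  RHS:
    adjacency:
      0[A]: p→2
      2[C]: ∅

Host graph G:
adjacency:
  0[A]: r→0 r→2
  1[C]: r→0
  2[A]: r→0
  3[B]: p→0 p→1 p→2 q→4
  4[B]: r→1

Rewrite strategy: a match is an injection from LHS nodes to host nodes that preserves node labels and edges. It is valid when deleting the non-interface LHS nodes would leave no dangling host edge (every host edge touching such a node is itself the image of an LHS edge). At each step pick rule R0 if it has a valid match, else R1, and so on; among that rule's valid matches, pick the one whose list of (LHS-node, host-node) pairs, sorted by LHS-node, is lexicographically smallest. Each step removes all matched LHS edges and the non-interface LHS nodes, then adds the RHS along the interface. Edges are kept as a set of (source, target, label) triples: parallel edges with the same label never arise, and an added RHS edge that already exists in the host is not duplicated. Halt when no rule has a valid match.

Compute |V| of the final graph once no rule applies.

Answer: 4

Derivation:
[0] host  ⇒  5 nodes, 9 edges  {0-r->0 0-r->2 1-r->0 2-r->0 3-p->0 3-p->1 3-p->2 3-q->4 4-r->1}
[1] R0 @ {0↦0, 1↦2, 2↦3, 3↦4}  ⇒  5 nodes, 6 edges  {0-r->0 1-r->0 2-r->0 3-p->1 3-p->2 4-r->1}
[2] R1 @ {0↦0, 1↦4, 2↦1}  ⇒  4 nodes, 5 edges  {0-r->0 0-p->1 2-r->0 3-p->1 3-p->2}
final graph: no rule applies after step 2
NF nodes: {0:A, 1:C, 2:A, 3:B}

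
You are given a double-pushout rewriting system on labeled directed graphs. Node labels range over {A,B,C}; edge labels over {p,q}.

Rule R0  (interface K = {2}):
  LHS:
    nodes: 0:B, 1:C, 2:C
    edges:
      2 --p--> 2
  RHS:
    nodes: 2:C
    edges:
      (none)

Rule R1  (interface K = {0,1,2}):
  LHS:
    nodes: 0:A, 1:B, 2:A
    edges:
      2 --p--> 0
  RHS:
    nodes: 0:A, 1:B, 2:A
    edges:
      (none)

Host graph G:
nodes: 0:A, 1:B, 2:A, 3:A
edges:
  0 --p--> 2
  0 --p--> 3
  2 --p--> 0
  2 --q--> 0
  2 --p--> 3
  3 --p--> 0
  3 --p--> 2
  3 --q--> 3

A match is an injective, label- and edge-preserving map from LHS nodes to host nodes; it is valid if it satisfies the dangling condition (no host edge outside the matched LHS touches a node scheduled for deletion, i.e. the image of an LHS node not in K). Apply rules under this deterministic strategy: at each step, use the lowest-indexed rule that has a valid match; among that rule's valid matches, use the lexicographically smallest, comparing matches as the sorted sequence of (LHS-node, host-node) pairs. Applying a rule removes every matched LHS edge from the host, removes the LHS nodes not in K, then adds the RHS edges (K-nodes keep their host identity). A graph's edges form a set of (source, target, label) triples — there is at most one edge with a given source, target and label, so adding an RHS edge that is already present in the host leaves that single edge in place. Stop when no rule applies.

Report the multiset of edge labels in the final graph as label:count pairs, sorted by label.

[0] host  ⇒  4 nodes, 8 edges  {0-p->2 0-p->3 2-p->0 2-q->0 2-p->3 3-p->0 3-p->2 3-q->3}
[1] R1 @ {0↦0, 1↦1, 2↦2}  ⇒  4 nodes, 7 edges  {0-p->2 0-p->3 2-q->0 2-p->3 3-p->0 3-p->2 3-q->3}
[2] R1 @ {0↦0, 1↦1, 2↦3}  ⇒  4 nodes, 6 edges  {0-p->2 0-p->3 2-q->0 2-p->3 3-p->2 3-q->3}
[3] R1 @ {0↦2, 1↦1, 2↦0}  ⇒  4 nodes, 5 edges  {0-p->3 2-q->0 2-p->3 3-p->2 3-q->3}
[4] R1 @ {0↦2, 1↦1, 2↦3}  ⇒  4 nodes, 4 edges  {0-p->3 2-q->0 2-p->3 3-q->3}
[5] R1 @ {0↦3, 1↦1, 2↦0}  ⇒  4 nodes, 3 edges  {2-q->0 2-p->3 3-q->3}
[6] R1 @ {0↦3, 1↦1, 2↦2}  ⇒  4 nodes, 2 edges  {2-q->0 3-q->3}
final graph: no rule applies after step 6
NF edges: [(2, 0, 'q'), (3, 3, 'q')]

Answer: q:2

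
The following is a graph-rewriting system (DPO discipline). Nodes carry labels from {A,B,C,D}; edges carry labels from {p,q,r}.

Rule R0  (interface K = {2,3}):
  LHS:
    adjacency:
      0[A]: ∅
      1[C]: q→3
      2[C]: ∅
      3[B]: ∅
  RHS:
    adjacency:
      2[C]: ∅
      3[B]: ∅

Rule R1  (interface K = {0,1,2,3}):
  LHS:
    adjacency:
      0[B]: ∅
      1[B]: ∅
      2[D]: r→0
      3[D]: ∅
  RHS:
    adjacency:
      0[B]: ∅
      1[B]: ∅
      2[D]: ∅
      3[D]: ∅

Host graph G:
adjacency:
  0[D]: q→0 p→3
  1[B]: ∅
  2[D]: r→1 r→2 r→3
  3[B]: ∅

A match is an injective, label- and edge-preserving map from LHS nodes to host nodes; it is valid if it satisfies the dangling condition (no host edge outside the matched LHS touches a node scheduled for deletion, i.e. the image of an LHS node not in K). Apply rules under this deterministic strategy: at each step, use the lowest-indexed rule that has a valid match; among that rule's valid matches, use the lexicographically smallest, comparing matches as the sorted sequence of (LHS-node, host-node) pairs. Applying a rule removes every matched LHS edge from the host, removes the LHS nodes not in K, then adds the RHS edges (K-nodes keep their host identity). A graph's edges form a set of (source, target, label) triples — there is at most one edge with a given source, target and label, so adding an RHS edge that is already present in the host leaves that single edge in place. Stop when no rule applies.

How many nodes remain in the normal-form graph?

start.  V:4 E:5  edges: 0-q->0 0-p->3 2-r->1 2-r->2 2-r->3
1. fire R1 via {0↦1, 1↦3, 2↦2, 3↦0}  →  V:4 E:4  edges: 0-q->0 0-p->3 2-r->2 2-r->3
2. fire R1 via {0↦3, 1↦1, 2↦2, 3↦0}  →  V:4 E:3  edges: 0-q->0 0-p->3 2-r->2
final graph: no rule applies after step 2
NF nodes: {0:D, 1:B, 2:D, 3:B}

Answer: 4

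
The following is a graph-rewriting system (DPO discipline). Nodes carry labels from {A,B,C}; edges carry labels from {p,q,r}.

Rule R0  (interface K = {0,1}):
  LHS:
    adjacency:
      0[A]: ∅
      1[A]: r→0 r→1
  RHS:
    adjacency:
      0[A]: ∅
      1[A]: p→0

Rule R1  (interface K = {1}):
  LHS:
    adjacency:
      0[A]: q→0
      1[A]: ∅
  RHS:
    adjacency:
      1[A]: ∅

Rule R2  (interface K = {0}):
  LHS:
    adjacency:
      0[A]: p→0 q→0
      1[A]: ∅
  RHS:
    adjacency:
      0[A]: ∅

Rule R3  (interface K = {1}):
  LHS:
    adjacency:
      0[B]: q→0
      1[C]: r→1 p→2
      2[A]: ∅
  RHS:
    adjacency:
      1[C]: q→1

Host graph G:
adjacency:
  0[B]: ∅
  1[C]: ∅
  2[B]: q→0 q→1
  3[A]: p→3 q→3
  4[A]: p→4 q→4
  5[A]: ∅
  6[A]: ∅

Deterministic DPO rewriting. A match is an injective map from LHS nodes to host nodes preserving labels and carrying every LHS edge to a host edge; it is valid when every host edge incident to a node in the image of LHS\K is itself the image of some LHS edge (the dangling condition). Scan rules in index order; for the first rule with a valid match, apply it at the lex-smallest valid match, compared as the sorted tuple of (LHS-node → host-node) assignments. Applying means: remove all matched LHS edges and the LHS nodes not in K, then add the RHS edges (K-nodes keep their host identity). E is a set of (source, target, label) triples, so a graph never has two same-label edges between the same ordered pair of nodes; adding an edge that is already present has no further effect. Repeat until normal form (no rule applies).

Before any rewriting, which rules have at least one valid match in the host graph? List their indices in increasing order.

Answer: [R2]

Derivation:
R0: no valid match — LHS pattern not found
R1: no valid match — 6 raw matches, all fail dangling condition
R2: 4 valid matches — {0↦3, 1↦5}, {0↦3, 1↦6}, {0↦4, 1↦5} (+1 more)
R3: no valid match — LHS pattern not found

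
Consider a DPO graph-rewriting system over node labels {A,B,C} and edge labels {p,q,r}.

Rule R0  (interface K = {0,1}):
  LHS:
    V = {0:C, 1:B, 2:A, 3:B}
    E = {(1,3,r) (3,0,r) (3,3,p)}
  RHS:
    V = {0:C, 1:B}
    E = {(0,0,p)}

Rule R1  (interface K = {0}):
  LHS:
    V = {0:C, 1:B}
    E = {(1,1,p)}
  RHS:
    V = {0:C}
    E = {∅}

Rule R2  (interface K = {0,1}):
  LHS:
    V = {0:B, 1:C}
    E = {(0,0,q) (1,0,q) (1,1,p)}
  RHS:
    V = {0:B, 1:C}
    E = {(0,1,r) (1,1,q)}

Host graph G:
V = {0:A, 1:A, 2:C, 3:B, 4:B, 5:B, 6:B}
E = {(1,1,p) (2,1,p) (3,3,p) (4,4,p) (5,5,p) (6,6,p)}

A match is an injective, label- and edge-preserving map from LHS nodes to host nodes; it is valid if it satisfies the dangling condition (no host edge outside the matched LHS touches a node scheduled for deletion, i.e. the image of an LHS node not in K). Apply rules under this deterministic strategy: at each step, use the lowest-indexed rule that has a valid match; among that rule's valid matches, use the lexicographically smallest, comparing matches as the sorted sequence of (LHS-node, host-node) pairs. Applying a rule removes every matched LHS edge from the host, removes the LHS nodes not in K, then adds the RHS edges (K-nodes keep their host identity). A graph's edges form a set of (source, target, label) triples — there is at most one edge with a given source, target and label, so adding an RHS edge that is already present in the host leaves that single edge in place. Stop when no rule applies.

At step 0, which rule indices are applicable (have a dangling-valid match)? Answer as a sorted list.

Answer: [R1]

Rewrite trace:
R0: no valid match — LHS pattern not found
R1: 4 valid matches — {0↦2, 1↦3}, {0↦2, 1↦4}, {0↦2, 1↦5} (+1 more)
R2: no valid match — LHS pattern not found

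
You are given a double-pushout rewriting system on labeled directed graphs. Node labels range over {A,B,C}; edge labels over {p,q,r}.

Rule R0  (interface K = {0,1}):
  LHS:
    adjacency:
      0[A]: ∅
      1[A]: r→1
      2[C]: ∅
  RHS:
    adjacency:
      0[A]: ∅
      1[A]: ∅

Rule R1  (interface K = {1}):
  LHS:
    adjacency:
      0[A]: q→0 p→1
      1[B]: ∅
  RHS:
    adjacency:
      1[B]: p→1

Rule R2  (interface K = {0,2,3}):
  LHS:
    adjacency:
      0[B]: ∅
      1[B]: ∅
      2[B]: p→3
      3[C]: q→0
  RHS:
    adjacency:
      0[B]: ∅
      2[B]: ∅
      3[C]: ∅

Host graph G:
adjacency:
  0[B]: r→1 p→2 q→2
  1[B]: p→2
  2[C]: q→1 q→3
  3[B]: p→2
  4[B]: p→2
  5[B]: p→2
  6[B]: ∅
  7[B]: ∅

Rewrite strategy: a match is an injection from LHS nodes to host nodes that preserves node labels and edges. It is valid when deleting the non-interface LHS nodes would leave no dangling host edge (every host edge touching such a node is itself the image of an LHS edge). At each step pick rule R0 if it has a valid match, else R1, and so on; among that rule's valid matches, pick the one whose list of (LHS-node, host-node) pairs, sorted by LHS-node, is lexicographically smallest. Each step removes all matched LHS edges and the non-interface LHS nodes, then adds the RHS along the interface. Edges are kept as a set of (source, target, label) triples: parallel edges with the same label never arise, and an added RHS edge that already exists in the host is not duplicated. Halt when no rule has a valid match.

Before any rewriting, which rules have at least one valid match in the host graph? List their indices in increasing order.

Answer: [R2]

Derivation:
R0: no valid match — LHS pattern not found
R1: no valid match — LHS pattern not found
R2: 16 valid matches — {0↦1, 1↦6, 2↦0, 3↦2}, {0↦1, 1↦6, 2↦3, 3↦2}, {0↦1, 1↦6, 2↦4, 3↦2} (+13 more)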